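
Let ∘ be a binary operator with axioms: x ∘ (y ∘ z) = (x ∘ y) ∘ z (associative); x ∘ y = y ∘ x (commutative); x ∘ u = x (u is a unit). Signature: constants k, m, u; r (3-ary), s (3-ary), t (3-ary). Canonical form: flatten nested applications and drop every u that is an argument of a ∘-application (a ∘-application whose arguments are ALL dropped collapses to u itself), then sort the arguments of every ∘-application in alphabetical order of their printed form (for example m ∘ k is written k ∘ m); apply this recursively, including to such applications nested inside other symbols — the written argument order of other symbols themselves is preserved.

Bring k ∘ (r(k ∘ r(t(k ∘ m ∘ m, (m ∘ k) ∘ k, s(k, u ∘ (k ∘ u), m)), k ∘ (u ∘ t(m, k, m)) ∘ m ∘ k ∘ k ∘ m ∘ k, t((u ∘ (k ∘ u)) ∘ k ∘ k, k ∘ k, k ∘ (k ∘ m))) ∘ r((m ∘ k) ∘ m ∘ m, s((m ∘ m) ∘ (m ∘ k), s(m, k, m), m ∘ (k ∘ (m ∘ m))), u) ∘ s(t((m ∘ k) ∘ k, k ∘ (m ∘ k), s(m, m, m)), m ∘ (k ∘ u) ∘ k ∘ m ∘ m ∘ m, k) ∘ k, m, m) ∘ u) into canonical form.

Un-nest:  k ∘ r(k ∘ r(t(k ∘ m ∘ m, (m ∘ k) ∘ k, s(k, u ∘ (k ∘ u), m)), k ∘ (u ∘ t(m, k, m)) ∘ m ∘ k ∘ k ∘ m ∘ k, t((u ∘ (k ∘ u)) ∘ k ∘ k, k ∘ k, k ∘ (k ∘ m))) ∘ r((m ∘ k) ∘ m ∘ m, s((m ∘ m) ∘ (m ∘ k), s(m, k, m), m ∘ (k ∘ (m ∘ m))), u) ∘ s(t((m ∘ k) ∘ k, k ∘ (m ∘ k), s(m, m, m)), m ∘ (k ∘ u) ∘ k ∘ m ∘ m ∘ m, k) ∘ k, m, m) ∘ u
Inside:  r(k ∘ r(t(k ∘ m ∘ m, (m ∘ k) ∘ k, s(k, u ∘ (k ∘ u), m)), k ∘ (u ∘ t(m, k, m)) ∘ m ∘ k ∘ k ∘ m ∘ k, t((u ∘ (k ∘ u)) ∘ k ∘ k, k ∘ k, k ∘ (k ∘ m))) ∘ r((m ∘ k) ∘ m ∘ m, s((m ∘ m) ∘ (m ∘ k), s(m, k, m), m ∘ (k ∘ (m ∘ m))), u) ∘ s(t((m ∘ k) ∘ k, k ∘ (m ∘ k), s(m, m, m)), m ∘ (k ∘ u) ∘ k ∘ m ∘ m ∘ m, k) ∘ k, m, m)  →  r(k ∘ k ∘ r(k ∘ m ∘ m ∘ m, s(k ∘ m ∘ m ∘ m, s(m, k, m), k ∘ m ∘ m ∘ m), u) ∘ r(t(k ∘ m ∘ m, k ∘ k ∘ m, s(k, k, m)), k ∘ k ∘ k ∘ k ∘ m ∘ m ∘ t(m, k, m), t(k ∘ k ∘ k, k ∘ k, k ∘ k ∘ m)) ∘ s(t(k ∘ k ∘ m, k ∘ k ∘ m, s(m, m, m)), k ∘ k ∘ m ∘ m ∘ m ∘ m, k), m, m)
Drop the unit:  drop u
Order the arguments:  k ∘ r(k ∘ k ∘ r(k ∘ m ∘ m ∘ m, s(k ∘ m ∘ m ∘ m, s(m, k, m), k ∘ m ∘ m ∘ m), u) ∘ r(t(k ∘ m ∘ m, k ∘ k ∘ m, s(k, k, m)), k ∘ k ∘ k ∘ k ∘ m ∘ m ∘ t(m, k, m), t(k ∘ k ∘ k, k ∘ k, k ∘ k ∘ m)) ∘ s(t(k ∘ k ∘ m, k ∘ k ∘ m, s(m, m, m)), k ∘ k ∘ m ∘ m ∘ m ∘ m, k), m, m)

Answer: k ∘ r(k ∘ k ∘ r(k ∘ m ∘ m ∘ m, s(k ∘ m ∘ m ∘ m, s(m, k, m), k ∘ m ∘ m ∘ m), u) ∘ r(t(k ∘ m ∘ m, k ∘ k ∘ m, s(k, k, m)), k ∘ k ∘ k ∘ k ∘ m ∘ m ∘ t(m, k, m), t(k ∘ k ∘ k, k ∘ k, k ∘ k ∘ m)) ∘ s(t(k ∘ k ∘ m, k ∘ k ∘ m, s(m, m, m)), k ∘ k ∘ m ∘ m ∘ m ∘ m, k), m, m)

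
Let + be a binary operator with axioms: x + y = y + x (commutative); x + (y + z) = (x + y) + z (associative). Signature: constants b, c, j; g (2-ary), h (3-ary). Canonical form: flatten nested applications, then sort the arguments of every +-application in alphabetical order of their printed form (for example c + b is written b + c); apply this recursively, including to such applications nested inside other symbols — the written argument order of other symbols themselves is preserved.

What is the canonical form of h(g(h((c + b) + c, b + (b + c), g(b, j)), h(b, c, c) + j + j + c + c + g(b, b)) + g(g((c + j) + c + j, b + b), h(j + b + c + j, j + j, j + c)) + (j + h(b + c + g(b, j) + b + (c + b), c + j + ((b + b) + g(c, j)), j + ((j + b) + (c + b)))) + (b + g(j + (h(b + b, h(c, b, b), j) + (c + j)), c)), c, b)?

Answer: h(b + g(c + h(b + b, h(c, b, b), j) + j + j, c) + g(g(c + c + j + j, b + b), h(b + c + j + j, j + j, c + j)) + g(h(b + c + c, b + b + c, g(b, j)), c + c + g(b, b) + h(b, c, c) + j + j) + h(b + b + b + c + c + g(b, j), b + b + c + g(c, j) + j, b + b + c + j + j) + j, c, b)

Derivation:
Focus inside:  g(h((c + b) + c, b + (b + c), g(b, j)), h(b, c, c) + j + j + c + c + g(b, b)) + g(g((c + j) + c + j, b + b), h(j + b + c + j, j + j, j + c)) + (j + h(b + c + g(b, j) + b + (c + b), c + j + ((b + b) + g(c, j)), j + ((j + b) + (c + b)))) + (b + g(j + (h(b + b, h(c, b, b), j) + (c + j)), c))
Merge nested applications:  g(h((c + b) + c, b + (b + c), g(b, j)), h(b, c, c) + j + j + c + c + g(b, b)) + g(g((c + j) + c + j, b + b), h(j + b + c + j, j + j, j + c)) + j + h(b + c + g(b, j) + b + (c + b), c + j + ((b + b) + g(c, j)), j + ((j + b) + (c + b))) + b + g(j + (h(b + b, h(c, b, b), j) + (c + j)), c)
Inside:  g(h((c + b) + c, b + (b + c), g(b, j)), h(b, c, c) + j + j + c + c + g(b, b))  →  g(h(b + c + c, b + b + c, g(b, j)), c + c + g(b, b) + h(b, c, c) + j + j)
Simplify inside:  g(g((c + j) + c + j, b + b), h(j + b + c + j, j + j, j + c))  →  g(g(c + c + j + j, b + b), h(b + c + j + j, j + j, c + j))
Inside:  h(b + c + g(b, j) + b + (c + b), c + j + ((b + b) + g(c, j)), j + ((j + b) + (c + b)))  →  h(b + b + b + c + c + g(b, j), b + b + c + g(c, j) + j, b + b + c + j + j)
Sort:  b + g(c + h(b + b, h(c, b, b), j) + j + j, c) + g(g(c + c + j + j, b + b), h(b + c + j + j, j + j, c + j)) + g(h(b + c + c, b + b + c, g(b, j)), c + c + g(b, b) + h(b, c, c) + j + j) + h(b + b + b + c + c + g(b, j), b + b + c + g(c, j) + j, b + b + c + j + j) + j
Reassemble:  h(b + g(c + h(b + b, h(c, b, b), j) + j + j, c) + g(g(c + c + j + j, b + b), h(b + c + j + j, j + j, c + j)) + g(h(b + c + c, b + b + c, g(b, j)), c + c + g(b, b) + h(b, c, c) + j + j) + h(b + b + b + c + c + g(b, j), b + b + c + g(c, j) + j, b + b + c + j + j) + j, c, b)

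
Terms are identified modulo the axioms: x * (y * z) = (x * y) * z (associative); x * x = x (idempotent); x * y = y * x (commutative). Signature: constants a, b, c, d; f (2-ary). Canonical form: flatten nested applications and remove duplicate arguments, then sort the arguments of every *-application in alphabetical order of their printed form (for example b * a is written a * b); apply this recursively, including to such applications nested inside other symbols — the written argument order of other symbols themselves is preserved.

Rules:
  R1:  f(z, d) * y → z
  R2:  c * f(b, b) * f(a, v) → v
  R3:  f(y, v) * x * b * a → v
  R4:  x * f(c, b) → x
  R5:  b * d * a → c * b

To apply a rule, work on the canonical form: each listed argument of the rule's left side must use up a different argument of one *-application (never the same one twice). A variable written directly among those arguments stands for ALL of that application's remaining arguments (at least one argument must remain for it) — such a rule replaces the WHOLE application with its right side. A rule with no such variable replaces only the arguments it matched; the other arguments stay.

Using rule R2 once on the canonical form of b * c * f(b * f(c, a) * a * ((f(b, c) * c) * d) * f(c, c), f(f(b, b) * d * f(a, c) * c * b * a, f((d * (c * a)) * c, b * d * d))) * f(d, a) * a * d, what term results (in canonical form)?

Answer: a * b * c * d * f(a * b * c * d * f(b, c) * f(c, a) * f(c, c), f(a * b * c * d, f(a * c * d, b * d))) * f(d, a)

Derivation:
Canonical form:  a * b * c * d * f(a * b * c * d * f(b, c) * f(c, a) * f(c, c), f(a * b * c * d * f(a, c) * f(b, b), f(a * c * d, b * d))) * f(d, a)
Match R2:  consume c, f(a, c), f(b, b);  v := c
Giving:  a * b * c * d * f(a * b * c * d * f(b, c) * f(c, a) * f(c, c), f(a * b * c * d, f(a * c * d, b * d))) * f(d, a)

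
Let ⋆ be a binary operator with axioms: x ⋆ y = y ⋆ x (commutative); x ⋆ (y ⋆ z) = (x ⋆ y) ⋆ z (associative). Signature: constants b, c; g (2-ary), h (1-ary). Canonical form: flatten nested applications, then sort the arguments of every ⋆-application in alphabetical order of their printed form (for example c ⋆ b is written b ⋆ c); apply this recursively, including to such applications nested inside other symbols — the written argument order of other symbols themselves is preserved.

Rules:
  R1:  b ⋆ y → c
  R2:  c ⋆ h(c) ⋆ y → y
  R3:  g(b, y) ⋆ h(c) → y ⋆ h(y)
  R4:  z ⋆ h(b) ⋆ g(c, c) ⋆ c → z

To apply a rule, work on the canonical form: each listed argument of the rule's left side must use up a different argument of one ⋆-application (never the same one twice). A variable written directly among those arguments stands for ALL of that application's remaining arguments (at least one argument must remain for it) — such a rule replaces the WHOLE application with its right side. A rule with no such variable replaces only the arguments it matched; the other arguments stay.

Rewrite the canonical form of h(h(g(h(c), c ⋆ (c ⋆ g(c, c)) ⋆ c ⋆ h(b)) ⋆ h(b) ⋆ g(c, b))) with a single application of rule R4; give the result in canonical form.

Canonical form:  h(h(g(c, b) ⋆ g(h(c), c ⋆ c ⋆ c ⋆ g(c, c) ⋆ h(b)) ⋆ h(b)))
R4 matches:  uses c, g(c, c), h(b);  z := c ⋆ c
Every leftover argument binds to the variable; the entire application is replaced.
Giving:  h(h(g(c, b) ⋆ g(h(c), c ⋆ c) ⋆ h(b)))

Answer: h(h(g(c, b) ⋆ g(h(c), c ⋆ c) ⋆ h(b)))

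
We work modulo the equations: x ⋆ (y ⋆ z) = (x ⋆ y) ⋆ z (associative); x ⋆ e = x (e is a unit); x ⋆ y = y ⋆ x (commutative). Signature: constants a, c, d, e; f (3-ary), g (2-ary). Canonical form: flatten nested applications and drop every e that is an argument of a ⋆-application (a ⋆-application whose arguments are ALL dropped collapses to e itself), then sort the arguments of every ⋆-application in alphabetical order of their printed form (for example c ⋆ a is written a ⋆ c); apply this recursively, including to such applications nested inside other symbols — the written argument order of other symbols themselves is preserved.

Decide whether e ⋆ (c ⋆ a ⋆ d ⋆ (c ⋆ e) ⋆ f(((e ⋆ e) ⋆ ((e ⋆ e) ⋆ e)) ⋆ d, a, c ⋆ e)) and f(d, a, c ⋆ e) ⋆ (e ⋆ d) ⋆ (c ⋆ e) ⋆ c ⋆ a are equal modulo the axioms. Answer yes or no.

Left:  e ⋆ (c ⋆ a ⋆ d ⋆ (c ⋆ e) ⋆ f(((e ⋆ e) ⋆ ((e ⋆ e) ⋆ e)) ⋆ d, a, c ⋆ e))
  Merge nested applications:  e ⋆ c ⋆ a ⋆ d ⋆ c ⋆ e ⋆ f(((e ⋆ e) ⋆ ((e ⋆ e) ⋆ e)) ⋆ d, a, c ⋆ e)
  Canonicalize subterm:  f(((e ⋆ e) ⋆ ((e ⋆ e) ⋆ e)) ⋆ d, a, c ⋆ e)  →  f(d, a, c)
  Drop the unit:  drop e (×2)
  Order the arguments:  a ⋆ c ⋆ c ⋆ d ⋆ f(d, a, c)
Right:  f(d, a, c ⋆ e) ⋆ (e ⋆ d) ⋆ (c ⋆ e) ⋆ c ⋆ a
  Flatten:  f(d, a, c ⋆ e) ⋆ e ⋆ d ⋆ c ⋆ e ⋆ c ⋆ a
  Inside:  f(d, a, c ⋆ e)  →  f(d, a, c)
  Drop the unit:  drop e (×2)
  Sort:  a ⋆ c ⋆ c ⋆ d ⋆ f(d, a, c)

Answer: yes — both canonical forms are a ⋆ c ⋆ c ⋆ d ⋆ f(d, a, c)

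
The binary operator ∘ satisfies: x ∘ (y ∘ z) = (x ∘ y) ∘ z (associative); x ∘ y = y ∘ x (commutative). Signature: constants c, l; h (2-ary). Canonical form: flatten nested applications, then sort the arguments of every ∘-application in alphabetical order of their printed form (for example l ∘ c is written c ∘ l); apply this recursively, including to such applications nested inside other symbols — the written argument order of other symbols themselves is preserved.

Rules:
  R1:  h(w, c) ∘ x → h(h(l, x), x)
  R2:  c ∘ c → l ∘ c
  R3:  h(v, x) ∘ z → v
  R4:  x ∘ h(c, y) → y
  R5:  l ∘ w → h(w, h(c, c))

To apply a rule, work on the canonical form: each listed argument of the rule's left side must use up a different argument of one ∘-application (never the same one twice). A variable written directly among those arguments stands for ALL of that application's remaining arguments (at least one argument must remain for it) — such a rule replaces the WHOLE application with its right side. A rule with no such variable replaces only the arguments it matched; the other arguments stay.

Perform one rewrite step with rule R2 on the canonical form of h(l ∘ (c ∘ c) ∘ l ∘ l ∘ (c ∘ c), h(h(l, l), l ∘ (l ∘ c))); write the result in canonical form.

Canonical form:  h(c ∘ c ∘ c ∘ c ∘ l ∘ l ∘ l, h(h(l, l), c ∘ l ∘ l))
R2 matches:  uses c, c
Giving:  h(c ∘ c ∘ c ∘ l ∘ l ∘ l ∘ l, h(h(l, l), c ∘ l ∘ l))

Answer: h(c ∘ c ∘ c ∘ l ∘ l ∘ l ∘ l, h(h(l, l), c ∘ l ∘ l))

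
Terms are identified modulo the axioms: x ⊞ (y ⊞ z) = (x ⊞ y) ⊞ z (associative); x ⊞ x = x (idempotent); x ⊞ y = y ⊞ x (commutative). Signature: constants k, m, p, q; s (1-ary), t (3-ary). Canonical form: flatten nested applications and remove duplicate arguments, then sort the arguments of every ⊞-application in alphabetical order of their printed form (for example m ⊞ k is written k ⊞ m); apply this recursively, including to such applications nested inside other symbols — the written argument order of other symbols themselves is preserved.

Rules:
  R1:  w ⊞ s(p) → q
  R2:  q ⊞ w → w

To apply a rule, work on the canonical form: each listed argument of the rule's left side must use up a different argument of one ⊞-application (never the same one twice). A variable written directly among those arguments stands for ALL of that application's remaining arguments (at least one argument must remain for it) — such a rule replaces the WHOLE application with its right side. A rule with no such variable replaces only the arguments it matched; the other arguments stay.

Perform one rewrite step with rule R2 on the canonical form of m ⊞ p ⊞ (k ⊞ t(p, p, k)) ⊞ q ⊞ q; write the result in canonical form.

Answer: k ⊞ m ⊞ p ⊞ t(p, p, k)

Derivation:
Canonical form:  k ⊞ m ⊞ p ⊞ q ⊞ t(p, p, k)
R2 matches:  uses q;  w := k ⊞ m ⊞ p ⊞ t(p, p, k)
The extension variable absorbs all remaining arguments, so the whole application is rewritten.
New term:  k ⊞ m ⊞ p ⊞ t(p, p, k)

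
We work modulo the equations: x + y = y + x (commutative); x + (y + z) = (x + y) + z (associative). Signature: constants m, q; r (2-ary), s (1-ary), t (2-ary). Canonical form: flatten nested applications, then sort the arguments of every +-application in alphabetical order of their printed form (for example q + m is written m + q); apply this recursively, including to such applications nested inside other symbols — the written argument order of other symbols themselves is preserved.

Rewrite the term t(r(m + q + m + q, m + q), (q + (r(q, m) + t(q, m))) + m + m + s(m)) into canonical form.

Answer: t(r(m + m + q + q, m + q), m + m + q + r(q, m) + s(m) + t(q, m))

Derivation:
Focus inside:  (q + (r(q, m) + t(q, m))) + m + m + s(m)
Un-nest:  q + r(q, m) + t(q, m) + m + m + s(m)
Sort:  m + m + q + r(q, m) + s(m) + t(q, m)
Reassemble:  t(r(m + m + q + q, m + q), m + m + q + r(q, m) + s(m) + t(q, m))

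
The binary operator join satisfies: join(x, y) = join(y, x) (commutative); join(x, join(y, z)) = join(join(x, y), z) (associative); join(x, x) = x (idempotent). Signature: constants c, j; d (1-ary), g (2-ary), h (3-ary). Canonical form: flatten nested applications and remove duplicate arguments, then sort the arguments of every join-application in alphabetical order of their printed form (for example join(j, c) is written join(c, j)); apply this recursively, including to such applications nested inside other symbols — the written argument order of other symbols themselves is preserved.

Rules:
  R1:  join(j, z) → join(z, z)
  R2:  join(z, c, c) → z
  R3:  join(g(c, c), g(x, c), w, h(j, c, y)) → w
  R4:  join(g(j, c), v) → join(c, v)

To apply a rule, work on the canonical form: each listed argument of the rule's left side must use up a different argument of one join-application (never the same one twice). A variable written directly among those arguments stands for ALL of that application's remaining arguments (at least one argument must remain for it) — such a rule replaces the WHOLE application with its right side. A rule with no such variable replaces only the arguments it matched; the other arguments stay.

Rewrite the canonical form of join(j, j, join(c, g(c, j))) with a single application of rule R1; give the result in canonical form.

Canonical form:  join(c, g(c, j), j)
Apply R1:  consuming j;  z := join(c, g(c, j))
The variable takes the whole remainder — replace the entire application.
New term:  join(c, g(c, j))

Answer: join(c, g(c, j))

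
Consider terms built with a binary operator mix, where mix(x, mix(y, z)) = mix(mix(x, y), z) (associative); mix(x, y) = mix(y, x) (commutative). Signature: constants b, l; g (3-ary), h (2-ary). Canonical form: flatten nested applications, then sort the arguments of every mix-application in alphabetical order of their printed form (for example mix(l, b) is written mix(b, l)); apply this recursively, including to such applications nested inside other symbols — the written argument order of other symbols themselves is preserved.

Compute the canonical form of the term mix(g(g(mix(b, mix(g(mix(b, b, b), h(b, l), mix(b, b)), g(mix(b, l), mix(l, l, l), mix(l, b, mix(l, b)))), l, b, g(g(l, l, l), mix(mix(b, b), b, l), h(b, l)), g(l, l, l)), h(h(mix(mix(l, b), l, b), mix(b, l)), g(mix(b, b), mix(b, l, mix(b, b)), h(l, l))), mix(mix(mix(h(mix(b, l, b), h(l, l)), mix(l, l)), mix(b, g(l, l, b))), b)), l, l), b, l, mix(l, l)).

Merge nested applications:  mix(g(g(mix(b, mix(g(mix(b, b, b), h(b, l), mix(b, b)), g(mix(b, l), mix(l, l, l), mix(l, b, mix(l, b)))), l, b, g(g(l, l, l), mix(mix(b, b), b, l), h(b, l)), g(l, l, l)), h(h(mix(mix(l, b), l, b), mix(b, l)), g(mix(b, b), mix(b, l, mix(b, b)), h(l, l))), mix(mix(mix(h(mix(b, l, b), h(l, l)), mix(l, l)), mix(b, g(l, l, b))), b)), l, l), b, l, l, l)
Inside:  g(g(mix(b, mix(g(mix(b, b, b), h(b, l), mix(b, b)), g(mix(b, l), mix(l, l, l), mix(l, b, mix(l, b)))), l, b, g(g(l, l, l), mix(mix(b, b), b, l), h(b, l)), g(l, l, l)), h(h(mix(mix(l, b), l, b), mix(b, l)), g(mix(b, b), mix(b, l, mix(b, b)), h(l, l))), mix(mix(mix(h(mix(b, l, b), h(l, l)), mix(l, l)), mix(b, g(l, l, b))), b)), l, l)  →  g(g(mix(b, b, g(g(l, l, l), mix(b, b, b, l), h(b, l)), g(l, l, l), g(mix(b, b, b), h(b, l), mix(b, b)), g(mix(b, l), mix(l, l, l), mix(b, b, l, l)), l), h(h(mix(b, b, l, l), mix(b, l)), g(mix(b, b), mix(b, b, b, l), h(l, l))), mix(b, b, g(l, l, b), h(mix(b, b, l), h(l, l)), l, l)), l, l)
Sort:  mix(b, g(g(mix(b, b, g(g(l, l, l), mix(b, b, b, l), h(b, l)), g(l, l, l), g(mix(b, b, b), h(b, l), mix(b, b)), g(mix(b, l), mix(l, l, l), mix(b, b, l, l)), l), h(h(mix(b, b, l, l), mix(b, l)), g(mix(b, b), mix(b, b, b, l), h(l, l))), mix(b, b, g(l, l, b), h(mix(b, b, l), h(l, l)), l, l)), l, l), l, l, l)

Answer: mix(b, g(g(mix(b, b, g(g(l, l, l), mix(b, b, b, l), h(b, l)), g(l, l, l), g(mix(b, b, b), h(b, l), mix(b, b)), g(mix(b, l), mix(l, l, l), mix(b, b, l, l)), l), h(h(mix(b, b, l, l), mix(b, l)), g(mix(b, b), mix(b, b, b, l), h(l, l))), mix(b, b, g(l, l, b), h(mix(b, b, l), h(l, l)), l, l)), l, l), l, l, l)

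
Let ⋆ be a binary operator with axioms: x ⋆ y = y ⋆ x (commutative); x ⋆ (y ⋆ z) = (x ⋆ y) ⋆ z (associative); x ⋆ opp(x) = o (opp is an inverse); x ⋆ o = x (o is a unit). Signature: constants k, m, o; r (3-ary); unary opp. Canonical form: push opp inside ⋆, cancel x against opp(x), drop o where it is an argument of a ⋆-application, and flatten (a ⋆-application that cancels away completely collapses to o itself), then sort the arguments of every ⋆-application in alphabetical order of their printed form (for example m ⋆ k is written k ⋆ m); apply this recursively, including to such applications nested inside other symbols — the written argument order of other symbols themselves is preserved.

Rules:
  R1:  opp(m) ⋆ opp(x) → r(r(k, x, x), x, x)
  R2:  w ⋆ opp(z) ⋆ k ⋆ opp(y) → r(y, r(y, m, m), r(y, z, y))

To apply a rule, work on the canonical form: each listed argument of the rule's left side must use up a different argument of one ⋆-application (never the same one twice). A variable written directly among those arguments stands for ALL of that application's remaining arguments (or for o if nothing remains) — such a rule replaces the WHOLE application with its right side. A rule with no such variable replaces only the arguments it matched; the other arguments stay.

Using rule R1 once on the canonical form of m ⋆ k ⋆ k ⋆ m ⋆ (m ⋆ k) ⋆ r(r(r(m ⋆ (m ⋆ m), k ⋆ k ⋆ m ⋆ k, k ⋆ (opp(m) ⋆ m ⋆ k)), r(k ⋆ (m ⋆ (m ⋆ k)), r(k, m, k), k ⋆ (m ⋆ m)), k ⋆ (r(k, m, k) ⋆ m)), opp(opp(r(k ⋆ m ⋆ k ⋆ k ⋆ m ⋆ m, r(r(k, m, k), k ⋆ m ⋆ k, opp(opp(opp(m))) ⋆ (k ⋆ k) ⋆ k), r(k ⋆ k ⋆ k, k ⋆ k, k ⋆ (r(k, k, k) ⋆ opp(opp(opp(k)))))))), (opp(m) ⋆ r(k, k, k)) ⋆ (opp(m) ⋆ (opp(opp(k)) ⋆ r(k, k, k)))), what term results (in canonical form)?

Canonical form:  k ⋆ k ⋆ k ⋆ m ⋆ m ⋆ m ⋆ r(r(r(m ⋆ m ⋆ m, k ⋆ k ⋆ k ⋆ m, k ⋆ k), r(k ⋆ k ⋆ m ⋆ m, r(k, m, k), k ⋆ m ⋆ m), k ⋆ m ⋆ r(k, m, k)), r(k ⋆ k ⋆ k ⋆ m ⋆ m ⋆ m, r(r(k, m, k), k ⋆ k ⋆ m, k ⋆ k ⋆ k ⋆ opp(m)), r(k ⋆ k ⋆ k, k ⋆ k, r(k, k, k))), k ⋆ opp(m) ⋆ opp(m) ⋆ r(k, k, k) ⋆ r(k, k, k))
R1 matches:  uses opp(m), opp(m);  x := m
Result:  k ⋆ k ⋆ k ⋆ m ⋆ m ⋆ m ⋆ r(r(r(m ⋆ m ⋆ m, k ⋆ k ⋆ k ⋆ m, k ⋆ k), r(k ⋆ k ⋆ m ⋆ m, r(k, m, k), k ⋆ m ⋆ m), k ⋆ m ⋆ r(k, m, k)), r(k ⋆ k ⋆ k ⋆ m ⋆ m ⋆ m, r(r(k, m, k), k ⋆ k ⋆ m, k ⋆ k ⋆ k ⋆ opp(m)), r(k ⋆ k ⋆ k, k ⋆ k, r(k, k, k))), k ⋆ r(k, k, k) ⋆ r(k, k, k) ⋆ r(r(k, m, m), m, m))

Answer: k ⋆ k ⋆ k ⋆ m ⋆ m ⋆ m ⋆ r(r(r(m ⋆ m ⋆ m, k ⋆ k ⋆ k ⋆ m, k ⋆ k), r(k ⋆ k ⋆ m ⋆ m, r(k, m, k), k ⋆ m ⋆ m), k ⋆ m ⋆ r(k, m, k)), r(k ⋆ k ⋆ k ⋆ m ⋆ m ⋆ m, r(r(k, m, k), k ⋆ k ⋆ m, k ⋆ k ⋆ k ⋆ opp(m)), r(k ⋆ k ⋆ k, k ⋆ k, r(k, k, k))), k ⋆ r(k, k, k) ⋆ r(k, k, k) ⋆ r(r(k, m, m), m, m))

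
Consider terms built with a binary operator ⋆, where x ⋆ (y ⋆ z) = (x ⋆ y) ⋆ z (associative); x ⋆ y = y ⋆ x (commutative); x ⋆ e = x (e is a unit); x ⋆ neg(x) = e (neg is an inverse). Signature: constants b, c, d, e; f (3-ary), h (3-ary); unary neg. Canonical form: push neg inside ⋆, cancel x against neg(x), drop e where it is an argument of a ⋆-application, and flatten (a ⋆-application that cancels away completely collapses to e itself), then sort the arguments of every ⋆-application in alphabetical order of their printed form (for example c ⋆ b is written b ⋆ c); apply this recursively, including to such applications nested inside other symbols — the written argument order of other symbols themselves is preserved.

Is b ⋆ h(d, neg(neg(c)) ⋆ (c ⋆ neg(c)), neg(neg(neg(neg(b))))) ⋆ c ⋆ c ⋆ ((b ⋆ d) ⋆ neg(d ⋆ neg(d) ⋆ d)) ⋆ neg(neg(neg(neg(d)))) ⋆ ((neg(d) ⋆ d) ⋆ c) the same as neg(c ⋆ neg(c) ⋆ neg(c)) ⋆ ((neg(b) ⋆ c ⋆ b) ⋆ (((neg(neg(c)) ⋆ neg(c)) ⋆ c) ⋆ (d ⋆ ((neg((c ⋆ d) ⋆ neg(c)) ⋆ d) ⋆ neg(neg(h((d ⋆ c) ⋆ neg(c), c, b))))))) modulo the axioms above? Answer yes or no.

Answer: no — b ⋆ b ⋆ c ⋆ c ⋆ c ⋆ d ⋆ h(d, c, b) vs c ⋆ c ⋆ c ⋆ d ⋆ h(d, c, b)

Derivation:
Left:  b ⋆ h(d, neg(neg(c)) ⋆ (c ⋆ neg(c)), neg(neg(neg(neg(b))))) ⋆ c ⋆ c ⋆ ((b ⋆ d) ⋆ neg(d ⋆ neg(d) ⋆ d)) ⋆ neg(neg(neg(neg(d)))) ⋆ ((neg(d) ⋆ d) ⋆ c)
  Push neg inside:  distribute neg over ⋆ and collapse double neg
  Collect terms:  b ⋆ b ⋆ h(d, c, b) ⋆ c ⋆ c ⋆ c ⋆ d
  Sort arguments:  b ⋆ b ⋆ c ⋆ c ⋆ c ⋆ d ⋆ h(d, c, b)
Right:  neg(c ⋆ neg(c) ⋆ neg(c)) ⋆ ((neg(b) ⋆ c ⋆ b) ⋆ (((neg(neg(c)) ⋆ neg(c)) ⋆ c) ⋆ (d ⋆ ((neg((c ⋆ d) ⋆ neg(c)) ⋆ d) ⋆ neg(neg(h((d ⋆ c) ⋆ neg(c), c, b)))))))
  Push neg inside:  distribute neg over ⋆ and collapse double neg
  Inverses cancel:  b cancels
  Collect terms:  c ⋆ c ⋆ c ⋆ d ⋆ h(d, c, b)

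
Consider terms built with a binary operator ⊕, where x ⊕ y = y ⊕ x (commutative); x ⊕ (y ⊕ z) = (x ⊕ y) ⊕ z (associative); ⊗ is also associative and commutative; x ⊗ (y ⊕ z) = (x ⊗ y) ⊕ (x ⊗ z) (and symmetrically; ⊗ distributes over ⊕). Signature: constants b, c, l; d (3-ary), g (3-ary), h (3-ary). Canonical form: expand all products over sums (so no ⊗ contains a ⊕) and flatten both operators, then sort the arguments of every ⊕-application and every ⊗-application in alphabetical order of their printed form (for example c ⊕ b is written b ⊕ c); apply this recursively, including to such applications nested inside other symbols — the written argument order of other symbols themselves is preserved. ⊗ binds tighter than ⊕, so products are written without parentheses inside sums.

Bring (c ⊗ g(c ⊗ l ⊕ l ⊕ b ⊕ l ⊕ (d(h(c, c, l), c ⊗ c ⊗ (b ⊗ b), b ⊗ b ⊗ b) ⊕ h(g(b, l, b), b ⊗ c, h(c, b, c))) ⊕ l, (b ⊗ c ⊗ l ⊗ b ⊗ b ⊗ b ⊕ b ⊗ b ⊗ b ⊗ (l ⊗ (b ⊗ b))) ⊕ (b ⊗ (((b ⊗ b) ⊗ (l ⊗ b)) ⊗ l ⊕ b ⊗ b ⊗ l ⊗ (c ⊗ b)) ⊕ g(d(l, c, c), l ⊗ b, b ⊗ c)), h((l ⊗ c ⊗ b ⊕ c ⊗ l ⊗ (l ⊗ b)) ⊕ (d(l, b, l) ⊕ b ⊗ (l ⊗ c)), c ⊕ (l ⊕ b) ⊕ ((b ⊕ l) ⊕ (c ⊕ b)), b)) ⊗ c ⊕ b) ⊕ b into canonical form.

Answer: b ⊕ b ⊕ c ⊗ c ⊗ g(b ⊕ c ⊗ l ⊕ d(h(c, c, l), b ⊗ b ⊗ c ⊗ c, b ⊗ b ⊗ b) ⊕ h(g(b, l, b), b ⊗ c, h(c, b, c)) ⊕ l ⊕ l ⊕ l, b ⊗ b ⊗ b ⊗ b ⊗ b ⊗ l ⊕ b ⊗ b ⊗ b ⊗ b ⊗ c ⊗ l ⊕ b ⊗ b ⊗ b ⊗ b ⊗ c ⊗ l ⊕ b ⊗ b ⊗ b ⊗ b ⊗ l ⊗ l ⊕ g(d(l, c, c), b ⊗ l, b ⊗ c), h(b ⊗ c ⊗ l ⊕ b ⊗ c ⊗ l ⊕ b ⊗ c ⊗ l ⊗ l ⊕ d(l, b, l), b ⊕ b ⊕ b ⊕ c ⊕ c ⊕ l ⊕ l, b))

Derivation:
Distribute:  c ⊗ c ⊗ g(b ⊕ c ⊗ l ⊕ d(h(c, c, l), b ⊗ b ⊗ c ⊗ c, b ⊗ b ⊗ b) ⊕ h(g(b, l, b), b ⊗ c, h(c, b, c)) ⊕ l ⊕ l ⊕ l, b ⊗ b ⊗ b ⊗ b ⊗ b ⊗ l ⊕ b ⊗ b ⊗ b ⊗ b ⊗ c ⊗ l ⊕ b ⊗ b ⊗ b ⊗ b ⊗ c ⊗ l ⊕ b ⊗ b ⊗ b ⊗ b ⊗ l ⊗ l ⊕ g(d(l, c, c), b ⊗ l, b ⊗ c), h(b ⊗ c ⊗ l ⊕ b ⊗ c ⊗ l ⊕ b ⊗ c ⊗ l ⊗ l ⊕ d(l, b, l), b ⊕ b ⊕ b ⊕ c ⊕ c ⊕ l ⊕ l, b)) ⊕ b ⊕ b
Sort:  b ⊕ b ⊕ c ⊗ c ⊗ g(b ⊕ c ⊗ l ⊕ d(h(c, c, l), b ⊗ b ⊗ c ⊗ c, b ⊗ b ⊗ b) ⊕ h(g(b, l, b), b ⊗ c, h(c, b, c)) ⊕ l ⊕ l ⊕ l, b ⊗ b ⊗ b ⊗ b ⊗ b ⊗ l ⊕ b ⊗ b ⊗ b ⊗ b ⊗ c ⊗ l ⊕ b ⊗ b ⊗ b ⊗ b ⊗ c ⊗ l ⊕ b ⊗ b ⊗ b ⊗ b ⊗ l ⊗ l ⊕ g(d(l, c, c), b ⊗ l, b ⊗ c), h(b ⊗ c ⊗ l ⊕ b ⊗ c ⊗ l ⊕ b ⊗ c ⊗ l ⊗ l ⊕ d(l, b, l), b ⊕ b ⊕ b ⊕ c ⊕ c ⊕ l ⊕ l, b))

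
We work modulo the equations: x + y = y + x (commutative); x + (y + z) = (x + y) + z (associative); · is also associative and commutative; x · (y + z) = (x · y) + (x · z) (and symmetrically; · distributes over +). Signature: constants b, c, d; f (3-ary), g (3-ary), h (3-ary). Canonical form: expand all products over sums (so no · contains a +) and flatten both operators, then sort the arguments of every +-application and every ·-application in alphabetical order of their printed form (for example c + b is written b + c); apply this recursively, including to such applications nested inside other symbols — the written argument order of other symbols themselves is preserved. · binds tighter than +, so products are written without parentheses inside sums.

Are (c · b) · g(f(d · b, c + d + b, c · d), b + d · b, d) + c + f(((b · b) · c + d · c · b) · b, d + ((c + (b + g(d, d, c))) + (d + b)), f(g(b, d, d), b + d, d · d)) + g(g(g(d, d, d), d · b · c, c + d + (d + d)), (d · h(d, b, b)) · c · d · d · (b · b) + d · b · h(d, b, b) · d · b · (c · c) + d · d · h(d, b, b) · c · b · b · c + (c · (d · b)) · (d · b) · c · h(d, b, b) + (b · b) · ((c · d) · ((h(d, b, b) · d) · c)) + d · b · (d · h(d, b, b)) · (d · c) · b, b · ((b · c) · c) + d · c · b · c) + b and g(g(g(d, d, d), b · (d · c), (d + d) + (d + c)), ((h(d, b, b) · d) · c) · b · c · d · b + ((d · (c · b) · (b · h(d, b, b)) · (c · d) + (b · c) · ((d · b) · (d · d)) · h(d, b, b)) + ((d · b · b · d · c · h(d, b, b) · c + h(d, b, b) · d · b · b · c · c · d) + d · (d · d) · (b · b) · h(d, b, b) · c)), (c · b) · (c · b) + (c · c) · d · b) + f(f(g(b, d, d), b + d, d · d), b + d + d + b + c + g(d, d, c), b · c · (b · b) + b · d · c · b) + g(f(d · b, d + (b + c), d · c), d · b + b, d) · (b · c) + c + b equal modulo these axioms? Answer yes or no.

Answer: no — b + b · c · g(f(b · d, b + c + d, c · d), b + b · d, d) + c + f(b · b · b · c + b · b · c · d, b + b + c + d + d + g(d, d, c), f(g(b, d, d), b + d, d · d)) + g(g(g(d, d, d), b · c · d, c + d + d + d), b · b · c · c · d · d · h(d, b, b) + b · b · c · c · d · d · h(d, b, b) + b · b · c · c · d · d · h(d, b, b) + b · b · c · c · d · d · h(d, b, b) + b · b · c · d · d · d · h(d, b, b) + b · b · c · d · d · d · h(d, b, b), b · b · c · c + b · c · c · d) vs b + b · c · g(f(b · d, b + c + d, c · d), b + b · d, d) + c + f(f(g(b, d, d), b + d, d · d), b + b + c + d + d + g(d, d, c), b · b · b · c + b · b · c · d) + g(g(g(d, d, d), b · c · d, c + d + d + d), b · b · c · c · d · d · h(d, b, b) + b · b · c · c · d · d · h(d, b, b) + b · b · c · c · d · d · h(d, b, b) + b · b · c · c · d · d · h(d, b, b) + b · b · c · d · d · d · h(d, b, b) + b · b · c · d · d · d · h(d, b, b), b · b · c · c + b · c · c · d)

Derivation:
Left:  (c · b) · g(f(d · b, c + d + b, c · d), b + d · b, d) + c + f(((b · b) · c + d · c · b) · b, d + ((c + (b + g(d, d, c))) + (d + b)), f(g(b, d, d), b + d, d · d)) + g(g(g(d, d, d), d · b · c, c + d + (d + d)), (d · h(d, b, b)) · c · d · d · (b · b) + d · b · h(d, b, b) · d · b · (c · c) + d · d · h(d, b, b) · c · b · b · c + (c · (d · b)) · (d · b) · c · h(d, b, b) + (b · b) · ((c · d) · ((h(d, b, b) · d) · c)) + d · b · (d · h(d, b, b)) · (d · c) · b, b · ((b · c) · c) + d · c · b · c) + b
  Expand:  b · c · g(f(b · d, b + c + d, c · d), b + b · d, d) + c + f(b · b · b · c + b · b · c · d, b + b + c + d + d + g(d, d, c), f(g(b, d, d), b + d, d · d)) + g(g(g(d, d, d), b · c · d, c + d + d + d), b · b · c · c · d · d · h(d, b, b) + b · b · c · c · d · d · h(d, b, b) + b · b · c · c · d · d · h(d, b, b) + b · b · c · c · d · d · h(d, b, b) + b · b · c · d · d · d · h(d, b, b) + b · b · c · d · d · d · h(d, b, b), b · b · c · c + b · c · c · d) + b
  Order the arguments:  b + b · c · g(f(b · d, b + c + d, c · d), b + b · d, d) + c + f(b · b · b · c + b · b · c · d, b + b + c + d + d + g(d, d, c), f(g(b, d, d), b + d, d · d)) + g(g(g(d, d, d), b · c · d, c + d + d + d), b · b · c · c · d · d · h(d, b, b) + b · b · c · c · d · d · h(d, b, b) + b · b · c · c · d · d · h(d, b, b) + b · b · c · c · d · d · h(d, b, b) + b · b · c · d · d · d · h(d, b, b) + b · b · c · d · d · d · h(d, b, b), b · b · c · c + b · c · c · d)
Right:  g(g(g(d, d, d), b · (d · c), (d + d) + (d + c)), ((h(d, b, b) · d) · c) · b · c · d · b + ((d · (c · b) · (b · h(d, b, b)) · (c · d) + (b · c) · ((d · b) · (d · d)) · h(d, b, b)) + ((d · b · b · d · c · h(d, b, b) · c + h(d, b, b) · d · b · b · c · c · d) + d · (d · d) · (b · b) · h(d, b, b) · c)), (c · b) · (c · b) + (c · c) · d · b) + f(f(g(b, d, d), b + d, d · d), b + d + d + b + c + g(d, d, c), b · c · (b · b) + b · d · c · b) + g(f(d · b, d + (b + c), d · c), d · b + b, d) · (b · c) + c + b
  Un-nest:  g(g(g(d, d, d), b · c · d, c + d + d + d), b · b · c · c · d · d · h(d, b, b) + b · b · c · c · d · d · h(d, b, b) + b · b · c · c · d · d · h(d, b, b) + b · b · c · c · d · d · h(d, b, b) + b · b · c · d · d · d · h(d, b, b) + b · b · c · d · d · d · h(d, b, b), b · b · c · c + b · c · c · d) + f(f(g(b, d, d), b + d, d · d), b + b + c + d + d + g(d, d, c), b · b · b · c + b · b · c · d) + b · c · g(f(b · d, b + c + d, c · d), b + b · d, d) + c + b
  Sort:  b + b · c · g(f(b · d, b + c + d, c · d), b + b · d, d) + c + f(f(g(b, d, d), b + d, d · d), b + b + c + d + d + g(d, d, c), b · b · b · c + b · b · c · d) + g(g(g(d, d, d), b · c · d, c + d + d + d), b · b · c · c · d · d · h(d, b, b) + b · b · c · c · d · d · h(d, b, b) + b · b · c · c · d · d · h(d, b, b) + b · b · c · c · d · d · h(d, b, b) + b · b · c · d · d · d · h(d, b, b) + b · b · c · d · d · d · h(d, b, b), b · b · c · c + b · c · c · d)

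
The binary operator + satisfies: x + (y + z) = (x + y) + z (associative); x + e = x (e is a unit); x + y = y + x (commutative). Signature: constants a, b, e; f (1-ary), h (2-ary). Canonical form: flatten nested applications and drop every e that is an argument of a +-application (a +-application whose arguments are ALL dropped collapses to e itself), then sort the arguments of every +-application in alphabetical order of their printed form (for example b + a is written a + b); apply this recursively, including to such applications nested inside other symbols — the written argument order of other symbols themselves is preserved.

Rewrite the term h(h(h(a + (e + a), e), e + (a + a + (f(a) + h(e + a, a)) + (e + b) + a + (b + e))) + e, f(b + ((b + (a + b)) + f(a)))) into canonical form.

Focus inside:  h(h(a + (e + a), e), e + (a + a + (f(a) + h(e + a, a)) + (e + b) + a + (b + e))) + e
Simplify inside:  h(h(a + (e + a), e), e + (a + a + (f(a) + h(e + a, a)) + (e + b) + a + (b + e)))  →  h(h(a + a, e), a + a + a + b + b + f(a) + h(a, a))
Drop the unit:  drop e
Order the arguments:  h(h(a + a, e), a + a + a + b + b + f(a) + h(a, a))
Reassemble:  h(h(h(a + a, e), a + a + a + b + b + f(a) + h(a, a)), f(a + b + b + b + f(a)))

Answer: h(h(h(a + a, e), a + a + a + b + b + f(a) + h(a, a)), f(a + b + b + b + f(a)))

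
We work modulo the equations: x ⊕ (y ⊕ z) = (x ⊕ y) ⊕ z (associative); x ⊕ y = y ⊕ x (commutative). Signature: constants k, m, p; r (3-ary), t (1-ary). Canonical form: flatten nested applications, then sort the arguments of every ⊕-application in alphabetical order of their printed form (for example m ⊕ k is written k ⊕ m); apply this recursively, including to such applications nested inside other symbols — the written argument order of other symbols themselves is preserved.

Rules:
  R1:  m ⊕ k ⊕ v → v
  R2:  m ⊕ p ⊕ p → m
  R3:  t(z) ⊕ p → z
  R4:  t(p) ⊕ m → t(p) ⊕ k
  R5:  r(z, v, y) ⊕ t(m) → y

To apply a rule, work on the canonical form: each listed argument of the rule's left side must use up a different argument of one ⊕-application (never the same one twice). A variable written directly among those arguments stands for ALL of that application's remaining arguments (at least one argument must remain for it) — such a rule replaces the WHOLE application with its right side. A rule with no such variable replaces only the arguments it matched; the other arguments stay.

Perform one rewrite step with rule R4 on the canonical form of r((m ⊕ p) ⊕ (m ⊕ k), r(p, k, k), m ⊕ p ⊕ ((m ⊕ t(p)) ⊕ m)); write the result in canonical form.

Answer: r(k ⊕ m ⊕ m ⊕ p, r(p, k, k), k ⊕ m ⊕ m ⊕ p ⊕ t(p))

Derivation:
Canonical form:  r(k ⊕ m ⊕ m ⊕ p, r(p, k, k), m ⊕ m ⊕ m ⊕ p ⊕ t(p))
Apply R4:  consuming m, t(p)
Giving:  r(k ⊕ m ⊕ m ⊕ p, r(p, k, k), k ⊕ m ⊕ m ⊕ p ⊕ t(p))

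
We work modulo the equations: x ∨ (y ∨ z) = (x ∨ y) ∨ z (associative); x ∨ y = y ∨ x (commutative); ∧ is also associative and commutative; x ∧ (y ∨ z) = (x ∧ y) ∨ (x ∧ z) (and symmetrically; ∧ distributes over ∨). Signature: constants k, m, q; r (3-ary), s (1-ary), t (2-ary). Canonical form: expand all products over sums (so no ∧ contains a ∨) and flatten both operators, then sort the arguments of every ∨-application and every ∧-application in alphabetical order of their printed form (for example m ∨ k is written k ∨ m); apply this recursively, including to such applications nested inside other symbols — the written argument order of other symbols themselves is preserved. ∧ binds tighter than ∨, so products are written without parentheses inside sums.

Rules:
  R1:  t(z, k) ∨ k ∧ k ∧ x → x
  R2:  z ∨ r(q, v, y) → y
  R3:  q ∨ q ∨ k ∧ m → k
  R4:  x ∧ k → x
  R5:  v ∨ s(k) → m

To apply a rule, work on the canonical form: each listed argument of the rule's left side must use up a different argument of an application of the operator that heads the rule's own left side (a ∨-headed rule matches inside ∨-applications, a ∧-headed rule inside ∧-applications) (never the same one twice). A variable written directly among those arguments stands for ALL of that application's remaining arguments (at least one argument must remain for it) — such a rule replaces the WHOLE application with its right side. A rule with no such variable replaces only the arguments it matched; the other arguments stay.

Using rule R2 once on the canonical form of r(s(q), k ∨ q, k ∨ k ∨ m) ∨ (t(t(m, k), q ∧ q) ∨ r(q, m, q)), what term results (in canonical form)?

Answer: q

Derivation:
Canonical form:  r(q, m, q) ∨ r(s(q), k ∨ q, k ∨ k ∨ m) ∨ t(t(m, k), q ∧ q)
Apply R2:  consuming r(q, m, q);  v := m, y := q, z := r(s(q), k ∨ q, k ∨ k ∨ m) ∨ t(t(m, k), q ∧ q)
The extension variable absorbs all remaining arguments, so the whole application is rewritten.
Result:  q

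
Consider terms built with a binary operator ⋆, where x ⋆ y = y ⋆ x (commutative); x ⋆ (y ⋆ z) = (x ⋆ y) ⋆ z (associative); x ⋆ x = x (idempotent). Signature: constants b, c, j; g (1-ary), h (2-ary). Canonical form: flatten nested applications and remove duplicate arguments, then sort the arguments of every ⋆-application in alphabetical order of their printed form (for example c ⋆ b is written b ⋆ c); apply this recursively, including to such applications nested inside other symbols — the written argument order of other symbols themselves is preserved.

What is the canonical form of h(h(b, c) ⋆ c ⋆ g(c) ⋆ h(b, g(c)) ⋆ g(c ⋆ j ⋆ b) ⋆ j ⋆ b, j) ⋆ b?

Answer: b ⋆ h(b ⋆ c ⋆ g(b ⋆ c ⋆ j) ⋆ g(c) ⋆ h(b, c) ⋆ h(b, g(c)) ⋆ j, j)

Derivation:
Inside:  h(h(b, c) ⋆ c ⋆ g(c) ⋆ h(b, g(c)) ⋆ g(c ⋆ j ⋆ b) ⋆ j ⋆ b, j)  →  h(b ⋆ c ⋆ g(b ⋆ c ⋆ j) ⋆ g(c) ⋆ h(b, c) ⋆ h(b, g(c)) ⋆ j, j)
Order the arguments:  b ⋆ h(b ⋆ c ⋆ g(b ⋆ c ⋆ j) ⋆ g(c) ⋆ h(b, c) ⋆ h(b, g(c)) ⋆ j, j)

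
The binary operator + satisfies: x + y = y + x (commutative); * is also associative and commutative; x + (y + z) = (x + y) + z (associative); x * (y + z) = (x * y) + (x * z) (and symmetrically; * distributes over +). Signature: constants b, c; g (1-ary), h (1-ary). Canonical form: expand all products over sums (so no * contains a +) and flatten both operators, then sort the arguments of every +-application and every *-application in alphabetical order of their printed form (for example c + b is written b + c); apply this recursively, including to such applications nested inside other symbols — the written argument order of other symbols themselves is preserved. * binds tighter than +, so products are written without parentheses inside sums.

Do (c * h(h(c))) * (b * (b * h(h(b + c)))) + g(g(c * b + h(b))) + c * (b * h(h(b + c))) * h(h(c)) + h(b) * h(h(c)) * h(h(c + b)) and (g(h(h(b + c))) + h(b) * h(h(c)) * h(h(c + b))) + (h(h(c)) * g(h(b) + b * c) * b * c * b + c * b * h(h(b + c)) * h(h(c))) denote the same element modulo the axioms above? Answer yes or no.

Left:  (c * h(h(c))) * (b * (b * h(h(b + c)))) + g(g(c * b + h(b))) + c * (b * h(h(b + c))) * h(h(c)) + h(b) * h(h(c)) * h(h(c + b))
  Un-nest:  b * b * c * h(h(b + c)) * h(h(c)) + g(g(b * c + h(b))) + b * c * h(h(b + c)) * h(h(c)) + h(b) * h(h(b + c)) * h(h(c))
  Sort:  b * b * c * h(h(b + c)) * h(h(c)) + b * c * h(h(b + c)) * h(h(c)) + g(g(b * c + h(b))) + h(b) * h(h(b + c)) * h(h(c))
Right:  (g(h(h(b + c))) + h(b) * h(h(c)) * h(h(c + b))) + (h(h(c)) * g(h(b) + b * c) * b * c * b + c * b * h(h(b + c)) * h(h(c)))
  Flatten:  g(h(h(b + c))) + h(b) * h(h(b + c)) * h(h(c)) + b * b * c * g(b * c + h(b)) * h(h(c)) + b * c * h(h(b + c)) * h(h(c))
  Sort:  b * b * c * g(b * c + h(b)) * h(h(c)) + b * c * h(h(b + c)) * h(h(c)) + g(h(h(b + c))) + h(b) * h(h(b + c)) * h(h(c))

Answer: no — b * b * c * h(h(b + c)) * h(h(c)) + b * c * h(h(b + c)) * h(h(c)) + g(g(b * c + h(b))) + h(b) * h(h(b + c)) * h(h(c)) vs b * b * c * g(b * c + h(b)) * h(h(c)) + b * c * h(h(b + c)) * h(h(c)) + g(h(h(b + c))) + h(b) * h(h(b + c)) * h(h(c))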